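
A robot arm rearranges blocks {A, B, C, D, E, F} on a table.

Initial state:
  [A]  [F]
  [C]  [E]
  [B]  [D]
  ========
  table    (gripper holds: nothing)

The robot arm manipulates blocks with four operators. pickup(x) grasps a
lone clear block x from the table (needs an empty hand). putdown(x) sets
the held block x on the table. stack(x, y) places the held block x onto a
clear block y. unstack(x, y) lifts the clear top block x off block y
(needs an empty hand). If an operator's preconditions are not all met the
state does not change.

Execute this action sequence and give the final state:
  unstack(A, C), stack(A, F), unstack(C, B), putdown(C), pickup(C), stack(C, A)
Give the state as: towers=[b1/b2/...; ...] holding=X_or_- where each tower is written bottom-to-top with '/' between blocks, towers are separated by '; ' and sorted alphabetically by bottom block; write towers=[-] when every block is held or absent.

step 1 (unstack(A, C)): towers=[B/C; D/E/F] holding=A
step 2 (stack(A, F)): towers=[B/C; D/E/F/A] holding=-
step 3 (unstack(C, B)): towers=[B; D/E/F/A] holding=C
step 4 (putdown(C)): towers=[B; C; D/E/F/A] holding=-
step 5 (pickup(C)): towers=[B; D/E/F/A] holding=C
step 6 (stack(C, A)): towers=[B; D/E/F/A/C] holding=-

towers=[B; D/E/F/A/C] holding=-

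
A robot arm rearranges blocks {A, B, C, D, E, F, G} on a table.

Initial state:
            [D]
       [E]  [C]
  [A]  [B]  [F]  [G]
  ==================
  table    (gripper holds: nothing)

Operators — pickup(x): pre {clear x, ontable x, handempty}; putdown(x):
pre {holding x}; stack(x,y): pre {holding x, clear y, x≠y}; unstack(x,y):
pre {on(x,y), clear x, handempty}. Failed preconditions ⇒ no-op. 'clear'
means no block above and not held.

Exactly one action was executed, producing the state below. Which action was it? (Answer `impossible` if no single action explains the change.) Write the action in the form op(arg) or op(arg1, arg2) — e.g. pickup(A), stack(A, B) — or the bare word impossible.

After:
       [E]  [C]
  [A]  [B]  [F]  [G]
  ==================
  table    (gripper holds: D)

target: towers=[A; B/E; F/C; G] holding=D
         pickup(G) → towers=[A; B/E; F/C/D] holding=G
     unstack(D, C) → towers=[A; B/E; F/C; G] holding=D  ← match
         pickup(A) → towers=[B/E; F/C/D; G] holding=A
     unstack(E, B) → towers=[A; B; F/C/D; G] holding=E

unstack(D, C)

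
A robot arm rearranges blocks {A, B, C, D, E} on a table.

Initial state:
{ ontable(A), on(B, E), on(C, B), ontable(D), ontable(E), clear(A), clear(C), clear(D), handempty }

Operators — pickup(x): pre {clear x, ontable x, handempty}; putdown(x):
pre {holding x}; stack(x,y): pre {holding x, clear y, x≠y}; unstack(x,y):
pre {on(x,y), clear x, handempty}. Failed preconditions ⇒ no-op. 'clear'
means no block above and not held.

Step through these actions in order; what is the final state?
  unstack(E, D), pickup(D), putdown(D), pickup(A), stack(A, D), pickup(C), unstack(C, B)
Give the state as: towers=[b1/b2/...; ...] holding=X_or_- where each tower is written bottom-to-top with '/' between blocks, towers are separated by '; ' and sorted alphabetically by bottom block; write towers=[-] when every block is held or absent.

step 1 (unstack(E, D)) [no-op]: towers=[A; D; E/B/C] holding=-
step 2 (pickup(D)): towers=[A; E/B/C] holding=D
step 3 (putdown(D)): towers=[A; D; E/B/C] holding=-
step 4 (pickup(A)): towers=[D; E/B/C] holding=A
step 5 (stack(A, D)): towers=[D/A; E/B/C] holding=-
step 6 (pickup(C)) [no-op]: towers=[D/A; E/B/C] holding=-
step 7 (unstack(C, B)): towers=[D/A; E/B] holding=C

towers=[D/A; E/B] holding=C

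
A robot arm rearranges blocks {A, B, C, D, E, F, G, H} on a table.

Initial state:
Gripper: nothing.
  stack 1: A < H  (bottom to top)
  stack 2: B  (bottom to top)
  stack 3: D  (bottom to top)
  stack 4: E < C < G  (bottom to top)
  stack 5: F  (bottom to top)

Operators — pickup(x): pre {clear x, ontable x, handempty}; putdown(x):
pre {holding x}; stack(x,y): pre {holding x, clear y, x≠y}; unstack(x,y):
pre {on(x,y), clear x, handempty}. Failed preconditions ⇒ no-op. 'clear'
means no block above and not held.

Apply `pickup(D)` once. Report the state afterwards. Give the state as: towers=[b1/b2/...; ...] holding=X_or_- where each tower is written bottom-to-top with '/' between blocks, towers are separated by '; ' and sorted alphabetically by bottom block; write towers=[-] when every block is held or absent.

before: towers=[A/H; B; D; E/C/G; F] holding=-
pre[pickup(D)]: clear(D) yes, ontable(D) yes, handempty yes
all met → apply pickup(D)
after:  towers=[A/H; B; E/C/G; F] holding=D

towers=[A/H; B; E/C/G; F] holding=D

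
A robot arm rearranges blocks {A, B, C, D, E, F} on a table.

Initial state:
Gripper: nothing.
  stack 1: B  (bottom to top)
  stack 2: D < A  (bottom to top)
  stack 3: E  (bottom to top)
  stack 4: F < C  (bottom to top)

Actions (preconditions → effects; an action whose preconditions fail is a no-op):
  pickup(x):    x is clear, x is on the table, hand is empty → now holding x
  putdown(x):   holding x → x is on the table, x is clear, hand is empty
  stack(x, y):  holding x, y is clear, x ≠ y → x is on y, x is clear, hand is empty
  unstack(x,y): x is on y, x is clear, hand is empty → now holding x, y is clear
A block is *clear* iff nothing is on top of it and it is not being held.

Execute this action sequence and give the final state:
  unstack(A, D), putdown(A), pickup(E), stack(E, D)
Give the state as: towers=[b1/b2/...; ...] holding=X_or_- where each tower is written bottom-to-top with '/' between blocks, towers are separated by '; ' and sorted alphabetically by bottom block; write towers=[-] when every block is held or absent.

step 1 (unstack(A, D)): towers=[B; D; E; F/C] holding=A
step 2 (putdown(A)): towers=[A; B; D; E; F/C] holding=-
step 3 (pickup(E)): towers=[A; B; D; F/C] holding=E
step 4 (stack(E, D)): towers=[A; B; D/E; F/C] holding=-

towers=[A; B; D/E; F/C] holding=-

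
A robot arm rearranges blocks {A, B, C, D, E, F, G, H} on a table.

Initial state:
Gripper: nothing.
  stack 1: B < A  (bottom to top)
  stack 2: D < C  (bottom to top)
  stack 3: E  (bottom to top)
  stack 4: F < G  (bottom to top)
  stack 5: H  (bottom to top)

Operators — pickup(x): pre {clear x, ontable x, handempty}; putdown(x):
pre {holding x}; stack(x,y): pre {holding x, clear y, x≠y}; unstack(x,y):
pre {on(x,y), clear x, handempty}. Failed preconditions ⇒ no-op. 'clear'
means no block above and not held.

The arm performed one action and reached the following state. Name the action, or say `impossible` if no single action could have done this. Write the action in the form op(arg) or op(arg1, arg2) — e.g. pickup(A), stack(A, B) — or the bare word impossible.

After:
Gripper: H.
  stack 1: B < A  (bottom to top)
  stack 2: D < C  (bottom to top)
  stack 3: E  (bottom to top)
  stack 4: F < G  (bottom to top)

target: towers=[B/A; D/C; E; F/G] holding=H
     unstack(G, F) → towers=[B/A; D/C; E; F; H] holding=G
     unstack(A, B) → towers=[B; D/C; E; F/G; H] holding=A
         pickup(E) → towers=[B/A; D/C; F/G; H] holding=E
         pickup(H) → towers=[B/A; D/C; E; F/G] holding=H  ← match
     unstack(C, D) → towers=[B/A; D; E; F/G; H] holding=C

pickup(H)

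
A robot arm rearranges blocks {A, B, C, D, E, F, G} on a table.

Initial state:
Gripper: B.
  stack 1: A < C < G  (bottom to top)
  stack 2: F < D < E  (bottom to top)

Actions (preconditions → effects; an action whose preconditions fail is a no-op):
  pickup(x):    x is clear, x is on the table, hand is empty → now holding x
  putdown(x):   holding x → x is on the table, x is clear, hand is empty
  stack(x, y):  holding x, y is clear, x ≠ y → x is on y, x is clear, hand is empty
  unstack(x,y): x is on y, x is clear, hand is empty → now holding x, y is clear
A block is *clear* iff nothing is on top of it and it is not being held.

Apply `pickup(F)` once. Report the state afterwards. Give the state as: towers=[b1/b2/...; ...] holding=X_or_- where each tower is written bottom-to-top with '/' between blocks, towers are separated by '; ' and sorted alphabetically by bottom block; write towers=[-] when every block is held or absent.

towers=[A/C/G; F/D/E] holding=B

before: towers=[A/C/G; F/D/E] holding=B
pre[pickup(F)]: clear(F) ✗, ontable(F) ✓, handempty ✗
clear(F), handempty unmet → pickup(F) is a no-op
after:  towers=[A/C/G; F/D/E] holding=B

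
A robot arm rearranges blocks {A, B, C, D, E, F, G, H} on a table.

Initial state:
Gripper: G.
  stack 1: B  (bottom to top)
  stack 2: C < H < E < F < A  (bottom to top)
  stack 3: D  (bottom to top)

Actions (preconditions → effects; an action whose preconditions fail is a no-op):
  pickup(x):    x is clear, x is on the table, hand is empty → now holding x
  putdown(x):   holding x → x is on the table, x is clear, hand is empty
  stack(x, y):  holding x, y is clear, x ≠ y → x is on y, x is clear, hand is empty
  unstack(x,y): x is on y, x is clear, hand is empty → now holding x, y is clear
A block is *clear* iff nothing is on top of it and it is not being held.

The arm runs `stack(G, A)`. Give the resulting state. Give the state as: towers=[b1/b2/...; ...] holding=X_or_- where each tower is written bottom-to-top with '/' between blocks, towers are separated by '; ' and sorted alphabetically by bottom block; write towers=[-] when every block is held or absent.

before: towers=[B; C/H/E/F/A; D] holding=G
pre[stack(G, A)]: holding(G) ✓, clear(A) ✓, G≠A ✓
all met → apply stack(G, A)
after:  towers=[B; C/H/E/F/A/G; D] holding=-

towers=[B; C/H/E/F/A/G; D] holding=-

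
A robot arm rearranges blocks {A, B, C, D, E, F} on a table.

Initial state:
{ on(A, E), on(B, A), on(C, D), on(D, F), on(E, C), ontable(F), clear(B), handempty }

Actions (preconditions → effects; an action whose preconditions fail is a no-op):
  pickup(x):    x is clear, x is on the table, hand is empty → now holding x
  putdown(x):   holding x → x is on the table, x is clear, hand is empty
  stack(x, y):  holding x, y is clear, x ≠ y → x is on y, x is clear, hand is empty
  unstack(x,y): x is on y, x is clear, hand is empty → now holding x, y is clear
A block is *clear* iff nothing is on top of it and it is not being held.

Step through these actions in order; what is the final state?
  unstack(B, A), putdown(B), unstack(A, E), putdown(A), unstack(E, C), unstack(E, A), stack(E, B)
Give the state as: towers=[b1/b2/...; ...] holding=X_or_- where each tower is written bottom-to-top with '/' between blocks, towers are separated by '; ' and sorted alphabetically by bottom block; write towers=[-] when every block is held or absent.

step 1 (unstack(B, A)): towers=[F/D/C/E/A] holding=B
step 2 (putdown(B)): towers=[B; F/D/C/E/A] holding=-
step 3 (unstack(A, E)): towers=[B; F/D/C/E] holding=A
step 4 (putdown(A)): towers=[A; B; F/D/C/E] holding=-
step 5 (unstack(E, C)): towers=[A; B; F/D/C] holding=E
step 6 (unstack(E, A)) [no-op]: towers=[A; B; F/D/C] holding=E
step 7 (stack(E, B)): towers=[A; B/E; F/D/C] holding=-

towers=[A; B/E; F/D/C] holding=-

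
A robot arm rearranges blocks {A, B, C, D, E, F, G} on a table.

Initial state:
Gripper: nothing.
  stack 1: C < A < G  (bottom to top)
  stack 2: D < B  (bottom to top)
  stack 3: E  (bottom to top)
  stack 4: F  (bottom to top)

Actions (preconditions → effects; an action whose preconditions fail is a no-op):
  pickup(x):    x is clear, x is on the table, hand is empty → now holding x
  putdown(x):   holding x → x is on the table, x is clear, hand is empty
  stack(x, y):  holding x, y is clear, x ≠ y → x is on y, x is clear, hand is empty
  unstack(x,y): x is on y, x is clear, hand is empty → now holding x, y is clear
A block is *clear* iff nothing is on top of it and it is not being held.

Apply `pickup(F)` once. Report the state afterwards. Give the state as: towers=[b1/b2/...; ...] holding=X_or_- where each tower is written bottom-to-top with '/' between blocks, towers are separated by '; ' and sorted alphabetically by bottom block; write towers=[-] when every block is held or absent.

towers=[C/A/G; D/B; E] holding=F

before: towers=[C/A/G; D/B; E; F] holding=-
pre[pickup(F)]: clear(F) ✓, ontable(F) ✓, handempty ✓
all met → apply pickup(F)
after:  towers=[C/A/G; D/B; E] holding=F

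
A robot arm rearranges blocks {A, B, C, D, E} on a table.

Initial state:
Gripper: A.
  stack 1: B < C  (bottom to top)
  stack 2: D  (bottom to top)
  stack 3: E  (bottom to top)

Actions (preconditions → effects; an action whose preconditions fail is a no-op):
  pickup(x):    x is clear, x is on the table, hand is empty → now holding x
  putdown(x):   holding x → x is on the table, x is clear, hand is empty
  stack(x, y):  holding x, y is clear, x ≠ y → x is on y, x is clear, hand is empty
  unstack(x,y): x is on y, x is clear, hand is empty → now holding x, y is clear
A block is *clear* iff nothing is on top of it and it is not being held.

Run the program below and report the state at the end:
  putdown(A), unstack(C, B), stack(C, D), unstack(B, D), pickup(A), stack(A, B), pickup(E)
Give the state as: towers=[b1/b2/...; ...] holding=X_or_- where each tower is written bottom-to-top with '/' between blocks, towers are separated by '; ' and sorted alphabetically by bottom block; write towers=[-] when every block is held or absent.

step 1 (putdown(A)): towers=[A; B/C; D; E] holding=-
step 2 (unstack(C, B)): towers=[A; B; D; E] holding=C
step 3 (stack(C, D)): towers=[A; B; D/C; E] holding=-
step 4 (unstack(B, D)) [no-op]: towers=[A; B; D/C; E] holding=-
step 5 (pickup(A)): towers=[B; D/C; E] holding=A
step 6 (stack(A, B)): towers=[B/A; D/C; E] holding=-
step 7 (pickup(E)): towers=[B/A; D/C] holding=E

towers=[B/A; D/C] holding=E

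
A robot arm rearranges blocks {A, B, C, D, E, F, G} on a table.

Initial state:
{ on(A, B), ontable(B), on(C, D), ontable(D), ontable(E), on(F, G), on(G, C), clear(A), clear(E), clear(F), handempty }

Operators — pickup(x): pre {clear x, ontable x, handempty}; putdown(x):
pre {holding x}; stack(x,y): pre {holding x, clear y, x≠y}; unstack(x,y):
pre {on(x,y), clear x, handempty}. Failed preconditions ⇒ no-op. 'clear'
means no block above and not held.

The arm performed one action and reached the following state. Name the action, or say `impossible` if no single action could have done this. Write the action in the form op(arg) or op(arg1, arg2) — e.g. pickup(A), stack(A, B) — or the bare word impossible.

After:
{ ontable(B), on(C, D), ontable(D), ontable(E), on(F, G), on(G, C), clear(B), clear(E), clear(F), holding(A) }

unstack(A, B)

target: towers=[B; D/C/G/F; E] holding=A
     unstack(F, G) → towers=[B/A; D/C/G; E] holding=F
     unstack(A, B) → towers=[B; D/C/G/F; E] holding=A  ← match
         pickup(E) → towers=[B/A; D/C/G/F] holding=E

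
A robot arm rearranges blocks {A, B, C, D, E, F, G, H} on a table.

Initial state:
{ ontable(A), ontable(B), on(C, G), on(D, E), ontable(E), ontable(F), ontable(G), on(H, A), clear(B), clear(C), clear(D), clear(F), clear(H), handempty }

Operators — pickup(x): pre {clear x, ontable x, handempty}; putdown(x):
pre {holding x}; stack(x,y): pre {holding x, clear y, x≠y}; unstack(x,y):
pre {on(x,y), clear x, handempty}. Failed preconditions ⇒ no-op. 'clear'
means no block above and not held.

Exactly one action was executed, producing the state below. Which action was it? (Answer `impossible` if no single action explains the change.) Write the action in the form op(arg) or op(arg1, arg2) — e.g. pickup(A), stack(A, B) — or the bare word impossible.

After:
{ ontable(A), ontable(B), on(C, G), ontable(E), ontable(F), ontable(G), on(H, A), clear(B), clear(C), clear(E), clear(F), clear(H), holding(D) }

target: towers=[A/H; B; E; F; G/C] holding=D
     unstack(H, A) → towers=[A; B; E/D; F; G/C] holding=H
         pickup(B) → towers=[A/H; E/D; F; G/C] holding=B
         pickup(F) → towers=[A/H; B; E/D; G/C] holding=F
     unstack(D, E) → towers=[A/H; B; E; F; G/C] holding=D  ← match
     unstack(C, G) → towers=[A/H; B; E/D; F; G] holding=C

unstack(D, E)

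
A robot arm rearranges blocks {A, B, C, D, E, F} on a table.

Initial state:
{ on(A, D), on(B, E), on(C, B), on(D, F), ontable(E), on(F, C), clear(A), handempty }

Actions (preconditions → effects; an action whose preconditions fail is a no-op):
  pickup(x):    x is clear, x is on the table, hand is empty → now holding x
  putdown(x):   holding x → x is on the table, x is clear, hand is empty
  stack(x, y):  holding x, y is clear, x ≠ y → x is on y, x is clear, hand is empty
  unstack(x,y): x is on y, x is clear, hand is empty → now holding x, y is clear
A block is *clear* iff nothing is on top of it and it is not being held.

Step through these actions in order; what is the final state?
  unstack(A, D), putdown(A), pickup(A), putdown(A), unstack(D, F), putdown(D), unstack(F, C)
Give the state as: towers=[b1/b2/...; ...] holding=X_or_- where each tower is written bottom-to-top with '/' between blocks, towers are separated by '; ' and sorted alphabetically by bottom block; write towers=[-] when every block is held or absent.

step 1 (unstack(A, D)): towers=[E/B/C/F/D] holding=A
step 2 (putdown(A)): towers=[A; E/B/C/F/D] holding=-
step 3 (pickup(A)): towers=[E/B/C/F/D] holding=A
step 4 (putdown(A)): towers=[A; E/B/C/F/D] holding=-
step 5 (unstack(D, F)): towers=[A; E/B/C/F] holding=D
step 6 (putdown(D)): towers=[A; D; E/B/C/F] holding=-
step 7 (unstack(F, C)): towers=[A; D; E/B/C] holding=F

towers=[A; D; E/B/C] holding=F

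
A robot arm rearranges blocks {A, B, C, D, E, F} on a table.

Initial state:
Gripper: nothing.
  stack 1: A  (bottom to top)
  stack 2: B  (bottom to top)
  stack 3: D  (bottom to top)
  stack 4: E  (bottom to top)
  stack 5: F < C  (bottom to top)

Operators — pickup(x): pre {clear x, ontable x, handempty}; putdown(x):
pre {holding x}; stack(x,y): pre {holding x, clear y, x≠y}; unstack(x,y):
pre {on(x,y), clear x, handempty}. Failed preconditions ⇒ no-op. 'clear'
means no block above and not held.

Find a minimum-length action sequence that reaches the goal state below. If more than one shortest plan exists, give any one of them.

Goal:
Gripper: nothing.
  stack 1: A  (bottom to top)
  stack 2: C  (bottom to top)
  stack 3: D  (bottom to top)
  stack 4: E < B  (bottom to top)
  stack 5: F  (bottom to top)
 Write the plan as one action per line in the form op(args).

step 1 (pickup(B)): towers=[A; D; E; F/C] holding=B
step 2 (stack(B, E)): towers=[A; D; E/B; F/C] holding=-
step 3 (unstack(C, F)): towers=[A; D; E/B; F] holding=C
step 4 (putdown(C)): towers=[A; C; D; E/B; F] holding=-
goal check: towers=[A; C; D; E/B; F] holding=- — reached (length 4, optimal by BFS)

pickup(B)
stack(B, E)
unstack(C, F)
putdown(C)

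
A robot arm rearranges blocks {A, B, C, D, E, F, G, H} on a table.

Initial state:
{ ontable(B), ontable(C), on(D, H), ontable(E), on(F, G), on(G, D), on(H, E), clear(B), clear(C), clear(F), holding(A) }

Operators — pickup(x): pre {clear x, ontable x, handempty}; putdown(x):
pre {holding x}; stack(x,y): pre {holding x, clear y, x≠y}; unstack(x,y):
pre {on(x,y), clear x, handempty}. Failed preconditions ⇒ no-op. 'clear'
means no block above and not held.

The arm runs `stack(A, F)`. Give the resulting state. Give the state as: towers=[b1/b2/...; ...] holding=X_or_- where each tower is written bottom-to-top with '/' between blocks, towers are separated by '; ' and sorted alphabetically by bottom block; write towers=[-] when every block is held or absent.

towers=[B; C; E/H/D/G/F/A] holding=-

before: towers=[B; C; E/H/D/G/F] holding=A
pre[stack(A, F)]: holding(A) yes, clear(F) yes, A≠F yes
all met → apply stack(A, F)
after:  towers=[B; C; E/H/D/G/F/A] holding=-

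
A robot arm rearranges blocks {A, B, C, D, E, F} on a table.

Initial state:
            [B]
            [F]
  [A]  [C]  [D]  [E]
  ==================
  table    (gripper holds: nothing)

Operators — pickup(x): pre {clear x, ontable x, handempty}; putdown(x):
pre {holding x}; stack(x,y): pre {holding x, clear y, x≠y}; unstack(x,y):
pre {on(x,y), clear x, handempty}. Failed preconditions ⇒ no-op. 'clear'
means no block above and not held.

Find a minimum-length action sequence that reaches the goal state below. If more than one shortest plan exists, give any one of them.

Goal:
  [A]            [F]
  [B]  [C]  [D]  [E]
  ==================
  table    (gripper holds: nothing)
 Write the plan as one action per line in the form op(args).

unstack(B, F)
putdown(B)
unstack(F, D)
stack(F, E)
pickup(A)
stack(A, B)

step 1 (unstack(B, F)): towers=[A; C; D/F; E] holding=B
step 2 (putdown(B)): towers=[A; B; C; D/F; E] holding=-
step 3 (unstack(F, D)): towers=[A; B; C; D; E] holding=F
step 4 (stack(F, E)): towers=[A; B; C; D; E/F] holding=-
step 5 (pickup(A)): towers=[B; C; D; E/F] holding=A
step 6 (stack(A, B)): towers=[B/A; C; D; E/F] holding=-
goal check: towers=[B/A; C; D; E/F] holding=- — reached (length 6, optimal by BFS)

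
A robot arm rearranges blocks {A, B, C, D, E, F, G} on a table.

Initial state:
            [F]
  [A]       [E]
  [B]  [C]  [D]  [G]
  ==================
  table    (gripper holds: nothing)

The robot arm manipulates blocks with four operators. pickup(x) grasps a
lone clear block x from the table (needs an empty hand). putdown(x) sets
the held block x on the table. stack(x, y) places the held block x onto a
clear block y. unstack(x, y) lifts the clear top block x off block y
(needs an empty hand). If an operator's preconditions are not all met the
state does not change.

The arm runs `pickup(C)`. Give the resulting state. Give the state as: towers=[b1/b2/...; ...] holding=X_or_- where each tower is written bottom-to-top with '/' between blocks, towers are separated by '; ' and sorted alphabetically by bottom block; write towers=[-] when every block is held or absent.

towers=[B/A; D/E/F; G] holding=C

before: towers=[B/A; C; D/E/F; G] holding=-
pre[pickup(C)]: clear(C) yes, ontable(C) yes, handempty yes
all met → apply pickup(C)
after:  towers=[B/A; D/E/F; G] holding=C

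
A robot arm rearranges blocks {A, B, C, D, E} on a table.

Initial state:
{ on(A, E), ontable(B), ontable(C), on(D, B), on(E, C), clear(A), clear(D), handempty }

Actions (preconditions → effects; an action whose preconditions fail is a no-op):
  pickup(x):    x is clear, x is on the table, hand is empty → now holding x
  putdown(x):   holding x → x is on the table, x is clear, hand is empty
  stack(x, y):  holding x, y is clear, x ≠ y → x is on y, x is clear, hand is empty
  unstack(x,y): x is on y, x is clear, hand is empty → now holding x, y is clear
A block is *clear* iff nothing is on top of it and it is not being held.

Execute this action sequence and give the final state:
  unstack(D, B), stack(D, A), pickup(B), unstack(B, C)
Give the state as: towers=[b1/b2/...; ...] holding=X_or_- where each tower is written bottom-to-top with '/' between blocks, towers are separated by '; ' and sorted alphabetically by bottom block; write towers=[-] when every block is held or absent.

towers=[C/E/A/D] holding=B

step 1 (unstack(D, B)): towers=[B; C/E/A] holding=D
step 2 (stack(D, A)): towers=[B; C/E/A/D] holding=-
step 3 (pickup(B)): towers=[C/E/A/D] holding=B
step 4 (unstack(B, C)) [no-op]: towers=[C/E/A/D] holding=B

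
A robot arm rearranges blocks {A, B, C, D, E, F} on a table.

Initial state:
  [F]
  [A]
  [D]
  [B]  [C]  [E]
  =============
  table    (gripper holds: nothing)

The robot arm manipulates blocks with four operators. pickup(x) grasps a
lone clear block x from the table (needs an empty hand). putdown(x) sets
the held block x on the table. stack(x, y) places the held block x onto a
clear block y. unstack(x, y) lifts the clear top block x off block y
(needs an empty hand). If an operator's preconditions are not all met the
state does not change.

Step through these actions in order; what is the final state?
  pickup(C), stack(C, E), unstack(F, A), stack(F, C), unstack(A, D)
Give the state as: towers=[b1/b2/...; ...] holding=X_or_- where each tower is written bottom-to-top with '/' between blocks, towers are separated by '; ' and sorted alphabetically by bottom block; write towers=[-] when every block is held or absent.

step 1 (pickup(C)): towers=[B/D/A/F; E] holding=C
step 2 (stack(C, E)): towers=[B/D/A/F; E/C] holding=-
step 3 (unstack(F, A)): towers=[B/D/A; E/C] holding=F
step 4 (stack(F, C)): towers=[B/D/A; E/C/F] holding=-
step 5 (unstack(A, D)): towers=[B/D; E/C/F] holding=A

towers=[B/D; E/C/F] holding=A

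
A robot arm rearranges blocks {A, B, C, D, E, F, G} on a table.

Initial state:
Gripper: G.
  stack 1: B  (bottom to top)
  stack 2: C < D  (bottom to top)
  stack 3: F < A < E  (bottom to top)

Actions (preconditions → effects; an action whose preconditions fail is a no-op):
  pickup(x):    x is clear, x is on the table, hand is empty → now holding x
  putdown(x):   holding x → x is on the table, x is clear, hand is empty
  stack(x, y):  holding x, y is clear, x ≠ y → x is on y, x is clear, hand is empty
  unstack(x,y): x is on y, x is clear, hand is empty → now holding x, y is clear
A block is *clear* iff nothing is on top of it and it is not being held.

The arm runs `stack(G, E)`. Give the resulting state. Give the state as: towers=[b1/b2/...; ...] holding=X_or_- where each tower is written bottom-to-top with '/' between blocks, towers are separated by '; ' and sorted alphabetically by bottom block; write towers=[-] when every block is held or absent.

before: towers=[B; C/D; F/A/E] holding=G
pre[stack(G, E)]: holding(G) yes, clear(E) yes, G≠E yes
all met → apply stack(G, E)
after:  towers=[B; C/D; F/A/E/G] holding=-

towers=[B; C/D; F/A/E/G] holding=-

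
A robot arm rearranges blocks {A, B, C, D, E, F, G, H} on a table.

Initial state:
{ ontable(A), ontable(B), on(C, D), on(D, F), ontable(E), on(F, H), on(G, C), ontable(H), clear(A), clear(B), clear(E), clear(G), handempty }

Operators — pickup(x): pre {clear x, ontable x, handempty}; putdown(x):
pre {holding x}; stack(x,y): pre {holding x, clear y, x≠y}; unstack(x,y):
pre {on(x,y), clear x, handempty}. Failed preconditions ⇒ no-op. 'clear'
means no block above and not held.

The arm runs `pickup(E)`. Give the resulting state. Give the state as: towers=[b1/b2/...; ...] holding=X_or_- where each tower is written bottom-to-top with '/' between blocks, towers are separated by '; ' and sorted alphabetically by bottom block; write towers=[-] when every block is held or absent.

towers=[A; B; H/F/D/C/G] holding=E

before: towers=[A; B; E; H/F/D/C/G] holding=-
pre[pickup(E)]: clear(E) yes, ontable(E) yes, handempty yes
all met → apply pickup(E)
after:  towers=[A; B; H/F/D/C/G] holding=E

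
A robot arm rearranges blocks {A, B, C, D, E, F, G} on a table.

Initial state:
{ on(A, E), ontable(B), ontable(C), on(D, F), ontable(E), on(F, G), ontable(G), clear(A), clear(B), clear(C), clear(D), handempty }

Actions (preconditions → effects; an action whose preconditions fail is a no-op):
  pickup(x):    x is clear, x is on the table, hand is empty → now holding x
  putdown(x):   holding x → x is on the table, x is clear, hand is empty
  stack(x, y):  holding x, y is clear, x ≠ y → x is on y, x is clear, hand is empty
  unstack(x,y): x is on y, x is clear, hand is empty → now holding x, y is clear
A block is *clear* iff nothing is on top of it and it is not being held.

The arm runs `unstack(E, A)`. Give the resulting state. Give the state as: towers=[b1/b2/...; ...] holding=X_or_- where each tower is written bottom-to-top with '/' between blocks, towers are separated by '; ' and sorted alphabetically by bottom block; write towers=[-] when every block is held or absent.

towers=[B; C; E/A; G/F/D] holding=-

before: towers=[B; C; E/A; G/F/D] holding=-
pre[unstack(E, A)]: on(E,A) no, clear(E) no, handempty yes
on(E,A), clear(E) unmet → unstack(E, A) is a no-op
after:  towers=[B; C; E/A; G/F/D] holding=-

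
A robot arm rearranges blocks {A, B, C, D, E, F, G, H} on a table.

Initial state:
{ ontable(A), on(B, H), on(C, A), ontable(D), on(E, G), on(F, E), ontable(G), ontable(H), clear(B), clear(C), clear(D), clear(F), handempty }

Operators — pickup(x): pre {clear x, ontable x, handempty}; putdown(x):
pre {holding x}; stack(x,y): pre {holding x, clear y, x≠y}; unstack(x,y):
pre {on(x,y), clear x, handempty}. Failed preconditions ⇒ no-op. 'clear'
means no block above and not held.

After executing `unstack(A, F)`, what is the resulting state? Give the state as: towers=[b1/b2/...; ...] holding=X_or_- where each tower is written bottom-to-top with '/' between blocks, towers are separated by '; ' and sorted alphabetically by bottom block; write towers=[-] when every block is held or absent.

towers=[A/C; D; G/E/F; H/B] holding=-

before: towers=[A/C; D; G/E/F; H/B] holding=-
pre[unstack(A, F)]: on(A,F) fail, clear(A) fail, handempty ok
on(A,F), clear(A) unmet → unstack(A, F) is a no-op
after:  towers=[A/C; D; G/E/F; H/B] holding=-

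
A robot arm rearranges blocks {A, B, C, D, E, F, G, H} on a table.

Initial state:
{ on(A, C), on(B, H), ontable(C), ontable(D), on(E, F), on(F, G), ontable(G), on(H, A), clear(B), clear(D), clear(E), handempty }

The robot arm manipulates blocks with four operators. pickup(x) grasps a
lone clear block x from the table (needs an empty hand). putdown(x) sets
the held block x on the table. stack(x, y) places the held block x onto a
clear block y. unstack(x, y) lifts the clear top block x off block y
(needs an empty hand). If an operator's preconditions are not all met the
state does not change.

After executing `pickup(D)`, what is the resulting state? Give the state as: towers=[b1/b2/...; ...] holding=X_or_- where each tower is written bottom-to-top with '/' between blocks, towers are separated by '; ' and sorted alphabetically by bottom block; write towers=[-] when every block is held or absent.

before: towers=[C/A/H/B; D; G/F/E] holding=-
pre[pickup(D)]: clear(D) ✓, ontable(D) ✓, handempty ✓
all met → apply pickup(D)
after:  towers=[C/A/H/B; G/F/E] holding=D

towers=[C/A/H/B; G/F/E] holding=D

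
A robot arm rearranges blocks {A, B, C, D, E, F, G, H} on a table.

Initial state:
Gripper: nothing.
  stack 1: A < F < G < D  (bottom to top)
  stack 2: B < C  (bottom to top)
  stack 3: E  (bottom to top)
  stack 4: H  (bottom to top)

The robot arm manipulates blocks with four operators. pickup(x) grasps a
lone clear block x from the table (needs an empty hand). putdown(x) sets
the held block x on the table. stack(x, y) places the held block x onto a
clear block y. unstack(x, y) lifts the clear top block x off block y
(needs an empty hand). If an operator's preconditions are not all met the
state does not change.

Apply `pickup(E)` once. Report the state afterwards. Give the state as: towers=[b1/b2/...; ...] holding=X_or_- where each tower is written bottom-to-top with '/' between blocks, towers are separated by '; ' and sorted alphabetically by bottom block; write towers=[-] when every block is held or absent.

before: towers=[A/F/G/D; B/C; E; H] holding=-
pre[pickup(E)]: clear(E) ok, ontable(E) ok, handempty ok
all met → apply pickup(E)
after:  towers=[A/F/G/D; B/C; H] holding=E

towers=[A/F/G/D; B/C; H] holding=E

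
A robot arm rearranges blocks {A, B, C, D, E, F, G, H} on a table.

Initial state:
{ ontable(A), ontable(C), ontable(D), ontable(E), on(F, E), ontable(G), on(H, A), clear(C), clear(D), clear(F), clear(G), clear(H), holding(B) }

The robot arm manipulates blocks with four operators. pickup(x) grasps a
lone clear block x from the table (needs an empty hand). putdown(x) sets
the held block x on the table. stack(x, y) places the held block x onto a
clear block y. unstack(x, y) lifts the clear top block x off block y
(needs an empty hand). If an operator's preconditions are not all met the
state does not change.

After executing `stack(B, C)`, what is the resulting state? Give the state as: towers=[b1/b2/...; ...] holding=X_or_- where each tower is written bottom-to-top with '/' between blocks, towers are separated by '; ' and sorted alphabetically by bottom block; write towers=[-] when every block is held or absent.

towers=[A/H; C/B; D; E/F; G] holding=-

before: towers=[A/H; C; D; E/F; G] holding=B
pre[stack(B, C)]: holding(B) yes, clear(C) yes, B≠C yes
all met → apply stack(B, C)
after:  towers=[A/H; C/B; D; E/F; G] holding=-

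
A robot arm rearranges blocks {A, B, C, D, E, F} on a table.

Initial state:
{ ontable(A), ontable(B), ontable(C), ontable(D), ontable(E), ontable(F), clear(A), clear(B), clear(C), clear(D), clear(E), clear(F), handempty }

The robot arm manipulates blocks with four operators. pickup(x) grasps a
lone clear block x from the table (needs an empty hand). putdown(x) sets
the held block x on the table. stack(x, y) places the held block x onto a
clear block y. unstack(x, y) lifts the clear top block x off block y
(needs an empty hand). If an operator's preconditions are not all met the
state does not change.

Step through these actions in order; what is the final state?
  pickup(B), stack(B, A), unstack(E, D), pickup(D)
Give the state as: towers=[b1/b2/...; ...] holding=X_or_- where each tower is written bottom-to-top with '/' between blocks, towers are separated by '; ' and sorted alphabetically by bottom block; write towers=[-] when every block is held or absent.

step 1 (pickup(B)): towers=[A; C; D; E; F] holding=B
step 2 (stack(B, A)): towers=[A/B; C; D; E; F] holding=-
step 3 (unstack(E, D)) [no-op]: towers=[A/B; C; D; E; F] holding=-
step 4 (pickup(D)): towers=[A/B; C; E; F] holding=D

towers=[A/B; C; E; F] holding=D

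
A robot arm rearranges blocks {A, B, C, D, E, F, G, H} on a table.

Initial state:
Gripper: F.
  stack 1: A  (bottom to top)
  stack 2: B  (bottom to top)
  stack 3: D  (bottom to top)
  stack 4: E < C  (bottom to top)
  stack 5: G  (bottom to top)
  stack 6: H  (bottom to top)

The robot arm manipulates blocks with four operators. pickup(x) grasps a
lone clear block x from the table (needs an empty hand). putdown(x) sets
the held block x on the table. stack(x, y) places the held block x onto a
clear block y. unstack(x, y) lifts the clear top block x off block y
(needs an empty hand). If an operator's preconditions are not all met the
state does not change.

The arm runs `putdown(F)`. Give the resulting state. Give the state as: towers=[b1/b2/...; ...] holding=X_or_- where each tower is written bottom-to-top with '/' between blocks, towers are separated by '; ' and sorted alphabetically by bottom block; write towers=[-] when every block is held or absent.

towers=[A; B; D; E/C; F; G; H] holding=-

before: towers=[A; B; D; E/C; G; H] holding=F
pre[putdown(F)]: holding(F) ok
all met → apply putdown(F)
after:  towers=[A; B; D; E/C; F; G; H] holding=-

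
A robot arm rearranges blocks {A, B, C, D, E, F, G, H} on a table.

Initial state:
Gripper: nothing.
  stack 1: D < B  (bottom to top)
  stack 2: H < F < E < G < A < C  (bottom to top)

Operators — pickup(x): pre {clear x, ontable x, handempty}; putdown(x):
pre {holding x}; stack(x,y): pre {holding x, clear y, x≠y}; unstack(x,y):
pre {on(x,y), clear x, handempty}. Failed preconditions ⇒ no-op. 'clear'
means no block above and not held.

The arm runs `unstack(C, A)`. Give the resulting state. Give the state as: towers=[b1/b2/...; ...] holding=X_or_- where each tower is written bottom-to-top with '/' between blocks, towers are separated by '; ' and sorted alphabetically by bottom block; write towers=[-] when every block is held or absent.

before: towers=[D/B; H/F/E/G/A/C] holding=-
pre[unstack(C, A)]: on(C,A) yes, clear(C) yes, handempty yes
all met → apply unstack(C, A)
after:  towers=[D/B; H/F/E/G/A] holding=C

towers=[D/B; H/F/E/G/A] holding=C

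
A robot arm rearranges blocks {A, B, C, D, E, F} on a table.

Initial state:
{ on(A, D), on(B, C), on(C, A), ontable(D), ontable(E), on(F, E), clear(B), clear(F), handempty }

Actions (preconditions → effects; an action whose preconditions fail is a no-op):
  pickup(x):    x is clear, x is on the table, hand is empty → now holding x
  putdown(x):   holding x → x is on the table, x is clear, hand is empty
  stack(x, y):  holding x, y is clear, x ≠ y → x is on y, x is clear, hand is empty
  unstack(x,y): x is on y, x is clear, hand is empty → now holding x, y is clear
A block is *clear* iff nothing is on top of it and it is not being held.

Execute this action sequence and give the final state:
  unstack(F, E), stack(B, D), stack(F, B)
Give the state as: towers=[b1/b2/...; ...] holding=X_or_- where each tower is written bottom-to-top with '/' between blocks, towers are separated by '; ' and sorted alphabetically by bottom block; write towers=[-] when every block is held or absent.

step 1 (unstack(F, E)): towers=[D/A/C/B; E] holding=F
step 2 (stack(B, D)) [no-op]: towers=[D/A/C/B; E] holding=F
step 3 (stack(F, B)): towers=[D/A/C/B/F; E] holding=-

towers=[D/A/C/B/F; E] holding=-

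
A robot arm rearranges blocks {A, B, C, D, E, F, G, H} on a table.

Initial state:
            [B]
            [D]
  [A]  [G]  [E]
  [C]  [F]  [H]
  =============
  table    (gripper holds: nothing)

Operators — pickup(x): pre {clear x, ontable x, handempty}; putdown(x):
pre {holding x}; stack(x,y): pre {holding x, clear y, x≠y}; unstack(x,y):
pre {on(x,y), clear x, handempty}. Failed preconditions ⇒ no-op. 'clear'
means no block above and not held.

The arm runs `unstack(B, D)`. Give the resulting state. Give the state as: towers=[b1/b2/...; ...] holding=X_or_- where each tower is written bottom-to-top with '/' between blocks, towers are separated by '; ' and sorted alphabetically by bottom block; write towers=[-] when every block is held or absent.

before: towers=[C/A; F/G; H/E/D/B] holding=-
pre[unstack(B, D)]: on(B,D) ok, clear(B) ok, handempty ok
all met → apply unstack(B, D)
after:  towers=[C/A; F/G; H/E/D] holding=B

towers=[C/A; F/G; H/E/D] holding=B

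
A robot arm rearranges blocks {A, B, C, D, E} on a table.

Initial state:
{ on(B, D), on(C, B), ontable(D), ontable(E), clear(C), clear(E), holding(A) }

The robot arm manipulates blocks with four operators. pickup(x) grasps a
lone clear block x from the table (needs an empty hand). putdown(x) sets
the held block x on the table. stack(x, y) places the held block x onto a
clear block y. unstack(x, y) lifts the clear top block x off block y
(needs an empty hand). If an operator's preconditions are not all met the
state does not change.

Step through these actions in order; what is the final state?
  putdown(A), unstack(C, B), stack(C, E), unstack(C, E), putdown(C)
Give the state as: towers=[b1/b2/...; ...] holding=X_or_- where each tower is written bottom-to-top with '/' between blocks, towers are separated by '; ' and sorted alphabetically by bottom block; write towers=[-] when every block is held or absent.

step 1 (putdown(A)): towers=[A; D/B/C; E] holding=-
step 2 (unstack(C, B)): towers=[A; D/B; E] holding=C
step 3 (stack(C, E)): towers=[A; D/B; E/C] holding=-
step 4 (unstack(C, E)): towers=[A; D/B; E] holding=C
step 5 (putdown(C)): towers=[A; C; D/B; E] holding=-

towers=[A; C; D/B; E] holding=-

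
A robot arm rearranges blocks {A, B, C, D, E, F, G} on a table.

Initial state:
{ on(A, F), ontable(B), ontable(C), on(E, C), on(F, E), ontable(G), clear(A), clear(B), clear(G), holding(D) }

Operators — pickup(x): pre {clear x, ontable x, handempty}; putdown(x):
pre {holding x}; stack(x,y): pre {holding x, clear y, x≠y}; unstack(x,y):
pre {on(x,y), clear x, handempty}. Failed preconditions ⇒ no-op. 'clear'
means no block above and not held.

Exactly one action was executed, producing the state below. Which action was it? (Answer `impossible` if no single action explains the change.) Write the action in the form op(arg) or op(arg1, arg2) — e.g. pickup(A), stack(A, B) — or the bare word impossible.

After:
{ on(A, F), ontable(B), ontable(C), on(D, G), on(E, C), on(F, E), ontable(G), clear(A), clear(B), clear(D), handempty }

target: towers=[B; C/E/F/A; G/D] holding=-
        putdown(D) → towers=[B; C/E/F/A; D; G] holding=-
       stack(D, B) → towers=[B/D; C/E/F/A; G] holding=-
       stack(D, G) → towers=[B; C/E/F/A; G/D] holding=-  ← match
       stack(D, A) → towers=[B; C/E/F/A/D; G] holding=-

stack(D, G)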